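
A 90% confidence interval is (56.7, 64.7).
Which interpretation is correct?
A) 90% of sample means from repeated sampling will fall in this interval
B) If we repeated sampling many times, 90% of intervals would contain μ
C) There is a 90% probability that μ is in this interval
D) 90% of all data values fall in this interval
B

A) Wrong — coverage applies to intervals containing μ, not to future x̄ values.
B) Correct — this is the frequentist long-run coverage interpretation.
C) Wrong — μ is fixed; the randomness lives in the interval, not in μ.
D) Wrong — a CI is about the parameter μ, not individual data values.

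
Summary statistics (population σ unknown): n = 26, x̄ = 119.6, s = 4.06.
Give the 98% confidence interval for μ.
(117.62, 121.58)

t-interval (σ unknown):
df = n - 1 = 25
t* = 2.485 for 98% confidence

Margin of error = t* · s/√n = 2.485 · 4.06/√26 = 1.98

CI: (117.62, 121.58)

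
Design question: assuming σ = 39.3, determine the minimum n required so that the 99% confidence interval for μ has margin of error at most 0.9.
n ≥ 12653

For margin E ≤ 0.9:
n ≥ (z* · σ / E)²
n ≥ (2.576 · 39.3 / 0.9)²
n ≥ 12652.95

Minimum n = 12653 (rounding up)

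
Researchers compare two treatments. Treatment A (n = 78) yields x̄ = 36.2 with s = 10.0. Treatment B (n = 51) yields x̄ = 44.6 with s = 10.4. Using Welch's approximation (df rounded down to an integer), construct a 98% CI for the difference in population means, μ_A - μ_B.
(-12.76, -4.04)

Difference: x̄₁ - x̄₂ = -8.40
SE = √(s₁²/n₁ + s₂²/n₂) = √(10.0²/78 + 10.4²/51) = 1.8447
df = 104.04 → 104 (Welch–Satterthwaite, rounded down)
t* = 2.363

CI: -8.40 ± 2.363 · 1.8447 = -8.40 ± 4.36 = (-12.76, -4.04)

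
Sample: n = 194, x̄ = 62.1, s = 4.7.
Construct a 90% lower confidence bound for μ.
μ ≥ 61.67

Lower bound (one-sided):
t* = 1.286 (one-sided for 90%)
Lower bound = x̄ - t* · s/√n = 62.1 - 1.286 · 4.7/√194 = 61.67

We are 90% confident that μ ≥ 61.67.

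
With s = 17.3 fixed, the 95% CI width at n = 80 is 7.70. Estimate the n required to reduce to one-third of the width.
n ≈ 720

CI width ∝ 1/√n
To reduce width by factor 3, need √n to grow by 3 → need 3² = 9 times as many samples.

Current: n = 80, width = 7.70
New: n = 720, width ≈ 2.53

Width reduced by factor of 7.70/2.53 = 3.04.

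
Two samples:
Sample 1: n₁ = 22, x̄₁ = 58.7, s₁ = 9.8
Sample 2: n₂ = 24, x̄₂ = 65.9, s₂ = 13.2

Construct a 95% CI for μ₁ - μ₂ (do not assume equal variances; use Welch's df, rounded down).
(-14.08, -0.32)

Difference: x̄₁ - x̄₂ = -7.20
SE = √(s₁²/n₁ + s₂²/n₂) = √(9.8²/22 + 13.2²/24) = 3.4096
df = 42.25 → 42 (Welch–Satterthwaite, rounded down)
t* = 2.018

CI: -7.20 ± 2.018 · 3.4096 = -7.20 ± 6.88 = (-14.08, -0.32)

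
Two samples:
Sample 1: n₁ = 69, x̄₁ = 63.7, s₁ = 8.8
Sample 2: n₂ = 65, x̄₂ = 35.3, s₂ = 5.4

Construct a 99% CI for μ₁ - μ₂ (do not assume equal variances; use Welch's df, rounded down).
(25.12, 31.68)

Difference: x̄₁ - x̄₂ = 28.40
SE = √(s₁²/n₁ + s₂²/n₂) = √(8.8²/69 + 5.4²/65) = 1.2534
df = 113.89 → 113 (Welch–Satterthwaite, rounded down)
t* = 2.620

CI: 28.40 ± 2.620 · 1.2534 = 28.40 ± 3.28 = (25.12, 31.68)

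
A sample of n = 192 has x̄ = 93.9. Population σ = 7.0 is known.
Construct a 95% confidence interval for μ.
(92.91, 94.89)

z-interval (σ known):
z* = 1.960 for 95% confidence

Margin of error = z* · σ/√n = 1.960 · 7.0/√192 = 0.99

CI: (93.9 - 0.99, 93.9 + 0.99) = (92.91, 94.89)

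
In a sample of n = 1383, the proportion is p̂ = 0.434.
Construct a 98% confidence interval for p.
(0.403, 0.465)

Proportion CI:
SE = √(p̂(1-p̂)/n) = √(0.434 · 0.566 / 1383) = 0.01333

z* = 2.326
Margin = z* · SE = 2.326 · 0.01333 = 0.0310

CI: 0.434 ± 0.0310 = (0.403, 0.465)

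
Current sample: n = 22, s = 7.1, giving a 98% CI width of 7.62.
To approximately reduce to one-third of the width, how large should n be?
n ≈ 198

CI width ∝ 1/√n
To reduce width by factor 3, need √n to grow by 3 → need 3² = 9 times as many samples.

Current: n = 22, width = 7.62
New: n = 198, width ≈ 2.37

Width reduced by factor of 7.62/2.37 = 3.22.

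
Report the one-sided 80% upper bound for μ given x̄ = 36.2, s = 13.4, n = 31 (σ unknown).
μ ≤ 38.26

Upper bound (one-sided):
t* = 0.854 (one-sided for 80%)
Upper bound = x̄ + t* · s/√n = 36.2 + 0.854 · 13.4/√31 = 38.26

We are 80% confident that μ ≤ 38.26.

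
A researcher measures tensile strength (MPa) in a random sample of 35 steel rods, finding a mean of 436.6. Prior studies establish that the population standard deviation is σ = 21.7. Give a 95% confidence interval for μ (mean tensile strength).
(429.41, 443.79)

z-interval (σ known):
z* = 1.960 for 95% confidence

Margin of error = z* · σ/√n = 1.960 · 21.7/√35 = 7.19

CI: (436.6 - 7.19, 436.6 + 7.19) = (429.41, 443.79)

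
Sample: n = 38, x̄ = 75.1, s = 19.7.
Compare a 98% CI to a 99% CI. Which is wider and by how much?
99% CI is wider by 1.81

df = 37
98% CI: t* = 2.431, (67.33, 82.87), width = 2 · t* · s/√n = 15.54
99% CI: t* = 2.715, (66.42, 83.78), width = 2 · t* · s/√n = 17.35

The 99% CI is wider by 17.35 - 15.54 = 1.81.
Higher confidence requires a wider interval.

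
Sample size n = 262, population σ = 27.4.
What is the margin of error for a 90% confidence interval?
Margin of error = 2.78

Margin of error = z* · σ/√n
= 1.645 · 27.4/√262
= 1.645 · 27.4/16.1864
= 2.78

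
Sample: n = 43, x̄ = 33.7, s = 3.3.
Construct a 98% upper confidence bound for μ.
μ ≤ 34.77

Upper bound (one-sided):
t* = 2.120 (one-sided for 98%)
Upper bound = x̄ + t* · s/√n = 33.7 + 2.120 · 3.3/√43 = 34.77

We are 98% confident that μ ≤ 34.77.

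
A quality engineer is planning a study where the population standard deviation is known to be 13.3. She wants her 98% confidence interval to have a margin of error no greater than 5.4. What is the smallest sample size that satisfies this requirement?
n ≥ 33

For margin E ≤ 5.4:
n ≥ (z* · σ / E)²
n ≥ (2.326 · 13.3 / 5.4)²
n ≥ 32.82

Minimum n = 33 (rounding up)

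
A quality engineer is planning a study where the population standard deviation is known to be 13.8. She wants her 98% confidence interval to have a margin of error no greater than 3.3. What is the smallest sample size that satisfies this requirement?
n ≥ 95

For margin E ≤ 3.3:
n ≥ (z* · σ / E)²
n ≥ (2.326 · 13.8 / 3.3)²
n ≥ 94.61

Minimum n = 95 (rounding up)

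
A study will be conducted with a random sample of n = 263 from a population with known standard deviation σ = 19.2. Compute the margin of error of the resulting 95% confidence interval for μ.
Margin of error = 2.32

Margin of error = z* · σ/√n
= 1.960 · 19.2/√263
= 1.960 · 19.2/16.2173
= 2.32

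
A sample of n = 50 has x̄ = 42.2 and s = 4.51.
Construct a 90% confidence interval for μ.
(41.13, 43.27)

t-interval (σ unknown):
df = n - 1 = 49
t* = 1.677 for 90% confidence

Margin of error = t* · s/√n = 1.677 · 4.51/√50 = 1.07

CI: (41.13, 43.27)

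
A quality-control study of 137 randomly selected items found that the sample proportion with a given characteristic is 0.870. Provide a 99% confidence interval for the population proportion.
(0.796, 0.944)

Proportion CI:
SE = √(p̂(1-p̂)/n) = √(0.870 · 0.130 / 137) = 0.02873

z* = 2.576
Margin = z* · SE = 2.576 · 0.02873 = 0.0740

CI: 0.870 ± 0.0740 = (0.796, 0.944)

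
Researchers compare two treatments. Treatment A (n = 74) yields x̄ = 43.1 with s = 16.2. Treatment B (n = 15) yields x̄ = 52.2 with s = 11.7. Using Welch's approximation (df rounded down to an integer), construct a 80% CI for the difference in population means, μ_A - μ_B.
(-13.78, -4.42)

Difference: x̄₁ - x̄₂ = -9.10
SE = √(s₁²/n₁ + s₂²/n₂) = √(16.2²/74 + 11.7²/15) = 3.5598
df = 26.24 → 26 (Welch–Satterthwaite, rounded down)
t* = 1.315

CI: -9.10 ± 1.315 · 3.5598 = -9.10 ± 4.68 = (-13.78, -4.42)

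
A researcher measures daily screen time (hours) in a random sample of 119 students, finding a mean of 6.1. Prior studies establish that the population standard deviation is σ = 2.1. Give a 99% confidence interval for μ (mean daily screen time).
(5.60, 6.60)

z-interval (σ known):
z* = 2.576 for 99% confidence

Margin of error = z* · σ/√n = 2.576 · 2.1/√119 = 0.50

CI: (6.1 - 0.50, 6.1 + 0.50) = (5.60, 6.60)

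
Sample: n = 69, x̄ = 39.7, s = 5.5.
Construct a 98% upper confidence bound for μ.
μ ≤ 41.09

Upper bound (one-sided):
t* = 2.094 (one-sided for 98%)
Upper bound = x̄ + t* · s/√n = 39.7 + 2.094 · 5.5/√69 = 41.09

We are 98% confident that μ ≤ 41.09.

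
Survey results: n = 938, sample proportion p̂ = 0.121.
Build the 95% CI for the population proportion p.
(0.100, 0.142)

Proportion CI:
SE = √(p̂(1-p̂)/n) = √(0.121 · 0.879 / 938) = 0.01065

z* = 1.960
Margin = z* · SE = 1.960 · 0.01065 = 0.0209

CI: 0.121 ± 0.0209 = (0.100, 0.142)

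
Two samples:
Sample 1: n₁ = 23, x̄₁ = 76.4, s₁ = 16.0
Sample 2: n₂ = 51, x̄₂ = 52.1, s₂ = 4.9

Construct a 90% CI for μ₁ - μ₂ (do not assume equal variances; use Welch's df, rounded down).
(18.46, 30.14)

Difference: x̄₁ - x̄₂ = 24.30
SE = √(s₁²/n₁ + s₂²/n₂) = √(16.0²/23 + 4.9²/51) = 3.4061
df = 23.88 → 23 (Welch–Satterthwaite, rounded down)
t* = 1.714

CI: 24.30 ± 1.714 · 3.4061 = 24.30 ± 5.84 = (18.46, 30.14)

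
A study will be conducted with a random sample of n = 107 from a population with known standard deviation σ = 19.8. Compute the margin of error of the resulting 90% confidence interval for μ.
Margin of error = 3.15

Margin of error = z* · σ/√n
= 1.645 · 19.8/√107
= 1.645 · 19.8/10.3441
= 3.15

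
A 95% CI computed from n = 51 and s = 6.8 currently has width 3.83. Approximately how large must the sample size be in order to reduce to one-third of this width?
n ≈ 459

CI width ∝ 1/√n
To reduce width by factor 3, need √n to grow by 3 → need 3² = 9 times as many samples.

Current: n = 51, width = 3.83
New: n = 459, width ≈ 1.25

Width reduced by factor of 3.83/1.25 = 3.06.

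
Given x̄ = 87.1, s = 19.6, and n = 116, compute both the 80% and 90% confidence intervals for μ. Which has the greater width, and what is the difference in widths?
90% CI is wider by 1.34

df = 115
80% CI: t* = 1.289, (84.75, 89.45), width = 2 · t* · s/√n = 4.69
90% CI: t* = 1.658, (84.08, 90.12), width = 2 · t* · s/√n = 6.03

The 90% CI is wider by 6.03 - 4.69 = 1.34.
Higher confidence requires a wider interval.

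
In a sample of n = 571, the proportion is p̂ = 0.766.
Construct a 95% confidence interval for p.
(0.731, 0.801)

Proportion CI:
SE = √(p̂(1-p̂)/n) = √(0.766 · 0.234 / 571) = 0.01772

z* = 1.960
Margin = z* · SE = 1.960 · 0.01772 = 0.0347

CI: 0.766 ± 0.0347 = (0.731, 0.801)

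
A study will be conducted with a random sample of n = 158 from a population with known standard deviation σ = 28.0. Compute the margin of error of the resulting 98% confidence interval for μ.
Margin of error = 5.18

Margin of error = z* · σ/√n
= 2.326 · 28.0/√158
= 2.326 · 28.0/12.5698
= 5.18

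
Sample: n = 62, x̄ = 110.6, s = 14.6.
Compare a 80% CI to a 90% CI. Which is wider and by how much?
90% CI is wider by 1.38

df = 61
80% CI: t* = 1.296, (108.20, 113.00), width = 2 · t* · s/√n = 4.81
90% CI: t* = 1.670, (107.50, 113.70), width = 2 · t* · s/√n = 6.19

The 90% CI is wider by 6.19 - 4.81 = 1.38.
Higher confidence requires a wider interval.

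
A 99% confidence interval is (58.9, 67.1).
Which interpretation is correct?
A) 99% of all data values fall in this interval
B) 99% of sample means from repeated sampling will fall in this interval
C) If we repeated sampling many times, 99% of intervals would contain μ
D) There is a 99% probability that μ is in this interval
C

A) Wrong — a CI is about the parameter μ, not individual data values.
B) Wrong — coverage applies to intervals containing μ, not to future x̄ values.
C) Correct — this is the frequentist long-run coverage interpretation.
D) Wrong — μ is fixed; the randomness lives in the interval, not in μ.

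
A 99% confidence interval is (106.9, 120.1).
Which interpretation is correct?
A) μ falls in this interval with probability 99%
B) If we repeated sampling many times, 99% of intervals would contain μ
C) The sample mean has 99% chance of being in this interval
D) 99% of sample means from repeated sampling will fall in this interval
B

A) Wrong — μ is fixed; the randomness lives in the interval, not in μ.
B) Correct — this is the frequentist long-run coverage interpretation.
C) Wrong — x̄ is observed and sits in the interval by construction.
D) Wrong — coverage applies to intervals containing μ, not to future x̄ values.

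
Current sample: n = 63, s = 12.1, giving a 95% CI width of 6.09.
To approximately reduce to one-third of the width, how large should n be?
n ≈ 567

CI width ∝ 1/√n
To reduce width by factor 3, need √n to grow by 3 → need 3² = 9 times as many samples.

Current: n = 63, width = 6.09
New: n = 567, width ≈ 2.00

Width reduced by factor of 6.09/2.00 = 3.04.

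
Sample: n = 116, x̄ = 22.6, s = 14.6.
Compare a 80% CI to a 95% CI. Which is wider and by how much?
95% CI is wider by 1.88

df = 115
80% CI: t* = 1.289, (20.85, 24.35), width = 2 · t* · s/√n = 3.49
95% CI: t* = 1.981, (19.91, 25.29), width = 2 · t* · s/√n = 5.37

The 95% CI is wider by 5.37 - 3.49 = 1.88.
Higher confidence requires a wider interval.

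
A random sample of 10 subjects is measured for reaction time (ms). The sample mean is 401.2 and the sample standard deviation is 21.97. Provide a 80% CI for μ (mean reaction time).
(391.59, 410.81)

t-interval (σ unknown):
df = n - 1 = 9
t* = 1.383 for 80% confidence

Margin of error = t* · s/√n = 1.383 · 21.97/√10 = 9.61

CI: (391.59, 410.81)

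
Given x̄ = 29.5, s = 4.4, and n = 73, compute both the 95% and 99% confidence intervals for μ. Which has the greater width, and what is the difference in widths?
99% CI is wider by 0.68

df = 72
95% CI: t* = 1.993, (28.47, 30.53), width = 2 · t* · s/√n = 2.05
99% CI: t* = 2.646, (28.14, 30.86), width = 2 · t* · s/√n = 2.73

The 99% CI is wider by 2.73 - 2.05 = 0.68.
Higher confidence requires a wider interval.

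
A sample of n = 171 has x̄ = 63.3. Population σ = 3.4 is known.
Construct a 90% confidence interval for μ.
(62.87, 63.73)

z-interval (σ known):
z* = 1.645 for 90% confidence

Margin of error = z* · σ/√n = 1.645 · 3.4/√171 = 0.43

CI: (63.3 - 0.43, 63.3 + 0.43) = (62.87, 63.73)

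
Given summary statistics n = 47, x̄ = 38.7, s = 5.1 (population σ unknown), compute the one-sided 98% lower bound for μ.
μ ≥ 37.13

Lower bound (one-sided):
t* = 2.114 (one-sided for 98%)
Lower bound = x̄ - t* · s/√n = 38.7 - 2.114 · 5.1/√47 = 37.13

We are 98% confident that μ ≥ 37.13.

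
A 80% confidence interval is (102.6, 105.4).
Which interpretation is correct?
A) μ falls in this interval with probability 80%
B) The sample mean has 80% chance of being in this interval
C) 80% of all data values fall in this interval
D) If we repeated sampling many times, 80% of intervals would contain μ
D

A) Wrong — μ is fixed; the randomness lives in the interval, not in μ.
B) Wrong — x̄ is observed and sits in the interval by construction.
C) Wrong — a CI is about the parameter μ, not individual data values.
D) Correct — this is the frequentist long-run coverage interpretation.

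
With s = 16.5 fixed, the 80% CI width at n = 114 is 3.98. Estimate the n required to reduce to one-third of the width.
n ≈ 1026

CI width ∝ 1/√n
To reduce width by factor 3, need √n to grow by 3 → need 3² = 9 times as many samples.

Current: n = 114, width = 3.98
New: n = 1026, width ≈ 1.32

Width reduced by factor of 3.98/1.32 = 3.02.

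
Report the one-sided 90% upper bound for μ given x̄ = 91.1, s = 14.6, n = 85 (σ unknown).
μ ≤ 93.15

Upper bound (one-sided):
t* = 1.292 (one-sided for 90%)
Upper bound = x̄ + t* · s/√n = 91.1 + 1.292 · 14.6/√85 = 93.15

We are 90% confident that μ ≤ 93.15.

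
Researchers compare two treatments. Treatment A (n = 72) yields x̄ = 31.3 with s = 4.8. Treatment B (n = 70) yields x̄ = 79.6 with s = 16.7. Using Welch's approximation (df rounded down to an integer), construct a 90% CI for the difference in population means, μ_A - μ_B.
(-51.75, -44.85)

Difference: x̄₁ - x̄₂ = -48.30
SE = √(s₁²/n₁ + s₂²/n₂) = √(4.8²/72 + 16.7²/70) = 2.0746
df = 80.03 → 80 (Welch–Satterthwaite, rounded down)
t* = 1.664

CI: -48.30 ± 1.664 · 2.0746 = -48.30 ± 3.45 = (-51.75, -44.85)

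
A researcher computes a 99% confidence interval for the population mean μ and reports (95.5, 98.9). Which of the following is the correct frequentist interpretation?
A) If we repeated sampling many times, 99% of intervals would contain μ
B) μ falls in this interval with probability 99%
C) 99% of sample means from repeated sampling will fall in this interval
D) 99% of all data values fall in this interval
A

A) Correct — this is the frequentist long-run coverage interpretation.
B) Wrong — μ is fixed; the randomness lives in the interval, not in μ.
C) Wrong — coverage applies to intervals containing μ, not to future x̄ values.
D) Wrong — a CI is about the parameter μ, not individual data values.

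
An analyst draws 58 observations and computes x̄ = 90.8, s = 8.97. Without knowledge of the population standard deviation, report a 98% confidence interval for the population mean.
(87.98, 93.62)

t-interval (σ unknown):
df = n - 1 = 57
t* = 2.394 for 98% confidence

Margin of error = t* · s/√n = 2.394 · 8.97/√58 = 2.82

CI: (87.98, 93.62)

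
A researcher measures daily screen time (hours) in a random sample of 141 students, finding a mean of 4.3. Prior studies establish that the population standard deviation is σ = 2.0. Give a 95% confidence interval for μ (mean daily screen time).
(3.97, 4.63)

z-interval (σ known):
z* = 1.960 for 95% confidence

Margin of error = z* · σ/√n = 1.960 · 2.0/√141 = 0.33

CI: (4.3 - 0.33, 4.3 + 0.33) = (3.97, 4.63)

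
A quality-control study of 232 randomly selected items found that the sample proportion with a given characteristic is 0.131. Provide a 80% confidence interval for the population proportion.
(0.103, 0.159)

Proportion CI:
SE = √(p̂(1-p̂)/n) = √(0.131 · 0.869 / 232) = 0.02215

z* = 1.282
Margin = z* · SE = 1.282 · 0.02215 = 0.0284

CI: 0.131 ± 0.0284 = (0.103, 0.159)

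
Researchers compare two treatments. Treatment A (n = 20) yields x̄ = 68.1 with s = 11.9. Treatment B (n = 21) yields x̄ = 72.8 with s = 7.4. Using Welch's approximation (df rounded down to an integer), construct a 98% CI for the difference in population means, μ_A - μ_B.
(-12.34, 2.94)

Difference: x̄₁ - x̄₂ = -4.70
SE = √(s₁²/n₁ + s₂²/n₂) = √(11.9²/20 + 7.4²/21) = 3.1126
df = 31.51 → 31 (Welch–Satterthwaite, rounded down)
t* = 2.453

CI: -4.70 ± 2.453 · 3.1126 = -4.70 ± 7.64 = (-12.34, 2.94)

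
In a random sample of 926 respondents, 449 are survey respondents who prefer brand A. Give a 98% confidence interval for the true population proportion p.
(0.447, 0.523)

Proportion CI:
p̂ = 449/926 = 0.48488
SE = √(p̂(1-p̂)/n) = √(0.48488 · 0.51512 / 926) = 0.01642

z* = 2.326
Margin = z* · SE = 2.326 · 0.01642 = 0.0382

CI: 0.48488 ± 0.0382 = (0.447, 0.523)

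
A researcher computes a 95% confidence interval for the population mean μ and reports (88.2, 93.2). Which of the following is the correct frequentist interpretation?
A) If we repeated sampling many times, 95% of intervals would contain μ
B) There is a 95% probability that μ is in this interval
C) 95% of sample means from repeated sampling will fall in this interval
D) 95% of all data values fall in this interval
A

A) Correct — this is the frequentist long-run coverage interpretation.
B) Wrong — μ is fixed; the randomness lives in the interval, not in μ.
C) Wrong — coverage applies to intervals containing μ, not to future x̄ values.
D) Wrong — a CI is about the parameter μ, not individual data values.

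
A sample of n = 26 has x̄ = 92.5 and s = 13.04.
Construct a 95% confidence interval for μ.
(87.23, 97.77)

t-interval (σ unknown):
df = n - 1 = 25
t* = 2.060 for 95% confidence

Margin of error = t* · s/√n = 2.060 · 13.04/√26 = 5.27

CI: (87.23, 97.77)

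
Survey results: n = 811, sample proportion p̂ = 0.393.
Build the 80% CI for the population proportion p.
(0.371, 0.415)

Proportion CI:
SE = √(p̂(1-p̂)/n) = √(0.393 · 0.607 / 811) = 0.01715

z* = 1.282
Margin = z* · SE = 1.282 · 0.01715 = 0.0220

CI: 0.393 ± 0.0220 = (0.371, 0.415)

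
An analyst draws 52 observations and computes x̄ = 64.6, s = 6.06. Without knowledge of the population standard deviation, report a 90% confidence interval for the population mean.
(63.19, 66.01)

t-interval (σ unknown):
df = n - 1 = 51
t* = 1.675 for 90% confidence

Margin of error = t* · s/√n = 1.675 · 6.06/√52 = 1.41

CI: (63.19, 66.01)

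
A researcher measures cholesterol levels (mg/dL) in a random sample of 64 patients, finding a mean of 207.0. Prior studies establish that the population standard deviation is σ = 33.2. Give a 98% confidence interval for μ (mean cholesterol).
(197.35, 216.65)

z-interval (σ known):
z* = 2.326 for 98% confidence

Margin of error = z* · σ/√n = 2.326 · 33.2/√64 = 9.65

CI: (207.0 - 9.65, 207.0 + 9.65) = (197.35, 216.65)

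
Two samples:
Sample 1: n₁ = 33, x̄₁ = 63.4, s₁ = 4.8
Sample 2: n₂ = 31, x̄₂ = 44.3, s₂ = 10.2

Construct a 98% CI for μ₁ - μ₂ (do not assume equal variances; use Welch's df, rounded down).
(14.23, 23.97)

Difference: x̄₁ - x̄₂ = 19.10
SE = √(s₁²/n₁ + s₂²/n₂) = √(4.8²/33 + 10.2²/31) = 2.0135
df = 42.07 → 42 (Welch–Satterthwaite, rounded down)
t* = 2.418

CI: 19.10 ± 2.418 · 2.0135 = 19.10 ± 4.87 = (14.23, 23.97)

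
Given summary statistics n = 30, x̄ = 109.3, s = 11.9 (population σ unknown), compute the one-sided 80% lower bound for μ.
μ ≥ 107.44

Lower bound (one-sided):
t* = 0.854 (one-sided for 80%)
Lower bound = x̄ - t* · s/√n = 109.3 - 0.854 · 11.9/√30 = 107.44

We are 80% confident that μ ≥ 107.44.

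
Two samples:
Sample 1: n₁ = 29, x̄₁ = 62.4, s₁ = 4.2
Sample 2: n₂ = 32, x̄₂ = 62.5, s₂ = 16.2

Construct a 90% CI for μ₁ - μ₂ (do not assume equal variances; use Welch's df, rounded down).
(-5.12, 4.92)

Difference: x̄₁ - x̄₂ = -0.10
SE = √(s₁²/n₁ + s₂²/n₂) = √(4.2²/29 + 16.2²/32) = 2.9681
df = 35.55 → 35 (Welch–Satterthwaite, rounded down)
t* = 1.690

CI: -0.10 ± 1.690 · 2.9681 = -0.10 ± 5.02 = (-5.12, 4.92)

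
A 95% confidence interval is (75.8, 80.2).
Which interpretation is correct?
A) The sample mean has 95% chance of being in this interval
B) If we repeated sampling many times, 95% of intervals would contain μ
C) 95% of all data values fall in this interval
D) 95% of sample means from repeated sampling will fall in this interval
B

A) Wrong — x̄ is observed and sits in the interval by construction.
B) Correct — this is the frequentist long-run coverage interpretation.
C) Wrong — a CI is about the parameter μ, not individual data values.
D) Wrong — coverage applies to intervals containing μ, not to future x̄ values.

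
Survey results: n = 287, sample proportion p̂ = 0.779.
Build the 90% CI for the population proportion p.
(0.739, 0.819)

Proportion CI:
SE = √(p̂(1-p̂)/n) = √(0.779 · 0.221 / 287) = 0.02449

z* = 1.645
Margin = z* · SE = 1.645 · 0.02449 = 0.0403

CI: 0.779 ± 0.0403 = (0.739, 0.819)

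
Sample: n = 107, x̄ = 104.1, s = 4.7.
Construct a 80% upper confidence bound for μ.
μ ≤ 104.48

Upper bound (one-sided):
t* = 0.845 (one-sided for 80%)
Upper bound = x̄ + t* · s/√n = 104.1 + 0.845 · 4.7/√107 = 104.48

We are 80% confident that μ ≤ 104.48.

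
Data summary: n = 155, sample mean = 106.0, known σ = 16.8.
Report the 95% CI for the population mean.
(103.36, 108.64)

z-interval (σ known):
z* = 1.960 for 95% confidence

Margin of error = z* · σ/√n = 1.960 · 16.8/√155 = 2.64

CI: (106.0 - 2.64, 106.0 + 2.64) = (103.36, 108.64)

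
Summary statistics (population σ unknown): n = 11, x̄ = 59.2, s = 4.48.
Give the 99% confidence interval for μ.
(54.92, 63.48)

t-interval (σ unknown):
df = n - 1 = 10
t* = 3.169 for 99% confidence

Margin of error = t* · s/√n = 3.169 · 4.48/√11 = 4.28

CI: (54.92, 63.48)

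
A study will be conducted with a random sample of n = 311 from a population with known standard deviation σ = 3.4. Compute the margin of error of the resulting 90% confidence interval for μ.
Margin of error = 0.32

Margin of error = z* · σ/√n
= 1.645 · 3.4/√311
= 1.645 · 3.4/17.6352
= 0.32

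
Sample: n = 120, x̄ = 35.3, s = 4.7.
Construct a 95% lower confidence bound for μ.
μ ≥ 34.59

Lower bound (one-sided):
t* = 1.658 (one-sided for 95%)
Lower bound = x̄ - t* · s/√n = 35.3 - 1.658 · 4.7/√120 = 34.59

We are 95% confident that μ ≥ 34.59.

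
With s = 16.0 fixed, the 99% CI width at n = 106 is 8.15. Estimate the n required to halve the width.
n ≈ 424

CI width ∝ 1/√n
To reduce width by factor 2, need √n to grow by 2 → need 2² = 4 times as many samples.

Current: n = 106, width = 8.15
New: n = 424, width ≈ 4.02

Width reduced by factor of 8.15/4.02 = 2.03.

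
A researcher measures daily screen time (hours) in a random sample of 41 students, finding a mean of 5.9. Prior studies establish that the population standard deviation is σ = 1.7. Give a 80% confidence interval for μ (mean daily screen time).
(5.56, 6.24)

z-interval (σ known):
z* = 1.282 for 80% confidence

Margin of error = z* · σ/√n = 1.282 · 1.7/√41 = 0.34

CI: (5.9 - 0.34, 5.9 + 0.34) = (5.56, 6.24)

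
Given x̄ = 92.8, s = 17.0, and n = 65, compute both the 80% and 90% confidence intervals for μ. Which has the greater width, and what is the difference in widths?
90% CI is wider by 1.58

df = 64
80% CI: t* = 1.295, (90.07, 95.53), width = 2 · t* · s/√n = 5.46
90% CI: t* = 1.669, (89.28, 96.32), width = 2 · t* · s/√n = 7.04

The 90% CI is wider by 7.04 - 5.46 = 1.58.
Higher confidence requires a wider interval.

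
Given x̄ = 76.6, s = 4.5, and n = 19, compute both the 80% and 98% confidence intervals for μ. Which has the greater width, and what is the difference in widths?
98% CI is wider by 2.52

df = 18
80% CI: t* = 1.330, (75.23, 77.97), width = 2 · t* · s/√n = 2.75
98% CI: t* = 2.552, (73.97, 79.23), width = 2 · t* · s/√n = 5.27

The 98% CI is wider by 5.27 - 2.75 = 2.52.
Higher confidence requires a wider interval.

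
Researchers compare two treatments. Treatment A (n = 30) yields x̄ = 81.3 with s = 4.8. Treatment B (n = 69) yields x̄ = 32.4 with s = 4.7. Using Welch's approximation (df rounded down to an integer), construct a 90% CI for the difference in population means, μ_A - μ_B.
(47.15, 50.65)

Difference: x̄₁ - x̄₂ = 48.90
SE = √(s₁²/n₁ + s₂²/n₂) = √(4.8²/30 + 4.7²/69) = 1.0431
df = 54.20 → 54 (Welch–Satterthwaite, rounded down)
t* = 1.674

CI: 48.90 ± 1.674 · 1.0431 = 48.90 ± 1.75 = (47.15, 50.65)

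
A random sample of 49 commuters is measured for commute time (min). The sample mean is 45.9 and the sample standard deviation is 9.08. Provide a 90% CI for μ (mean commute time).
(43.72, 48.08)

t-interval (σ unknown):
df = n - 1 = 48
t* = 1.677 for 90% confidence

Margin of error = t* · s/√n = 1.677 · 9.08/√49 = 2.18

CI: (43.72, 48.08)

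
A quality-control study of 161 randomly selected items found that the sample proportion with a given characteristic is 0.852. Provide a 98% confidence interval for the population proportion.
(0.787, 0.917)

Proportion CI:
SE = √(p̂(1-p̂)/n) = √(0.852 · 0.148 / 161) = 0.02799

z* = 2.326
Margin = z* · SE = 2.326 · 0.02799 = 0.0651

CI: 0.852 ± 0.0651 = (0.787, 0.917)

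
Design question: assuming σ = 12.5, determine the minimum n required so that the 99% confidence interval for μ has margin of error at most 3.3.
n ≥ 96

For margin E ≤ 3.3:
n ≥ (z* · σ / E)²
n ≥ (2.576 · 12.5 / 3.3)²
n ≥ 95.21

Minimum n = 96 (rounding up)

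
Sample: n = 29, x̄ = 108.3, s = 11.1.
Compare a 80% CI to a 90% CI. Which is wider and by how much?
90% CI is wider by 1.60

df = 28
80% CI: t* = 1.313, (105.59, 111.01), width = 2 · t* · s/√n = 5.41
90% CI: t* = 1.701, (104.79, 111.81), width = 2 · t* · s/√n = 7.01

The 90% CI is wider by 7.01 - 5.41 = 1.60.
Higher confidence requires a wider interval.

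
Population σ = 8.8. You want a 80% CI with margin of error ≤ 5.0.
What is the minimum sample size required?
n ≥ 6

For margin E ≤ 5.0:
n ≥ (z* · σ / E)²
n ≥ (1.282 · 8.8 / 5.0)²
n ≥ 5.09

Minimum n = 6 (rounding up)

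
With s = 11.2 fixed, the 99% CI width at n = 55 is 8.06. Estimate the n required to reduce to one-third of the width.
n ≈ 495

CI width ∝ 1/√n
To reduce width by factor 3, need √n to grow by 3 → need 3² = 9 times as many samples.

Current: n = 55, width = 8.06
New: n = 495, width ≈ 2.60

Width reduced by factor of 8.06/2.60 = 3.10.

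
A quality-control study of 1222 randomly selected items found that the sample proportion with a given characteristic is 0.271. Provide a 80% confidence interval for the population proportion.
(0.255, 0.287)

Proportion CI:
SE = √(p̂(1-p̂)/n) = √(0.271 · 0.729 / 1222) = 0.01271

z* = 1.282
Margin = z* · SE = 1.282 · 0.01271 = 0.0163

CI: 0.271 ± 0.0163 = (0.255, 0.287)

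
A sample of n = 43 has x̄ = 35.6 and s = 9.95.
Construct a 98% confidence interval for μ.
(31.93, 39.27)

t-interval (σ unknown):
df = n - 1 = 42
t* = 2.418 for 98% confidence

Margin of error = t* · s/√n = 2.418 · 9.95/√43 = 3.67

CI: (31.93, 39.27)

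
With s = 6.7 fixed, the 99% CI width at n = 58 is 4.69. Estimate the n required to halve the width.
n ≈ 232

CI width ∝ 1/√n
To reduce width by factor 2, need √n to grow by 2 → need 2² = 4 times as many samples.

Current: n = 58, width = 4.69
New: n = 232, width ≈ 2.28

Width reduced by factor of 4.69/2.28 = 2.06.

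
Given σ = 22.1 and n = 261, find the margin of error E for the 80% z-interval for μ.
Margin of error = 1.75

Margin of error = z* · σ/√n
= 1.282 · 22.1/√261
= 1.282 · 22.1/16.1555
= 1.75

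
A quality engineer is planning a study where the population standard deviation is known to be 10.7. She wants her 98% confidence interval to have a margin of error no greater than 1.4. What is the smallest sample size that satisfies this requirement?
n ≥ 317

For margin E ≤ 1.4:
n ≥ (z* · σ / E)²
n ≥ (2.326 · 10.7 / 1.4)²
n ≥ 316.03

Minimum n = 317 (rounding up)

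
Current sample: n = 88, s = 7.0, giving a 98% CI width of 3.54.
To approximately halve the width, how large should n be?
n ≈ 352

CI width ∝ 1/√n
To reduce width by factor 2, need √n to grow by 2 → need 2² = 4 times as many samples.

Current: n = 88, width = 3.54
New: n = 352, width ≈ 1.74

Width reduced by factor of 3.54/1.74 = 2.03.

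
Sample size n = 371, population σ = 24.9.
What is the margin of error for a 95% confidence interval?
Margin of error = 2.53

Margin of error = z* · σ/√n
= 1.960 · 24.9/√371
= 1.960 · 24.9/19.2614
= 2.53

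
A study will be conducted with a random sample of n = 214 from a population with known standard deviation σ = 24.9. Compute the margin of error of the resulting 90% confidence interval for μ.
Margin of error = 2.80

Margin of error = z* · σ/√n
= 1.645 · 24.9/√214
= 1.645 · 24.9/14.6287
= 2.80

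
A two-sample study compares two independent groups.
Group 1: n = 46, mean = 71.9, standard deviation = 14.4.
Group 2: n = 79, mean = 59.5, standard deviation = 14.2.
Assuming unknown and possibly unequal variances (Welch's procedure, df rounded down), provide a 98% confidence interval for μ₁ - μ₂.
(6.11, 18.69)

Difference: x̄₁ - x̄₂ = 12.40
SE = √(s₁²/n₁ + s₂²/n₂) = √(14.4²/46 + 14.2²/79) = 2.6571
df = 93.16 → 93 (Welch–Satterthwaite, rounded down)
t* = 2.367

CI: 12.40 ± 2.367 · 2.6571 = 12.40 ± 6.29 = (6.11, 18.69)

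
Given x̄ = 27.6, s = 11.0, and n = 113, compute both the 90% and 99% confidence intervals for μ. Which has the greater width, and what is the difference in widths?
99% CI is wider by 1.99

df = 112
90% CI: t* = 1.659, (25.88, 29.32), width = 2 · t* · s/√n = 3.43
99% CI: t* = 2.620, (24.89, 30.31), width = 2 · t* · s/√n = 5.42

The 99% CI is wider by 5.42 - 3.43 = 1.99.
Higher confidence requires a wider interval.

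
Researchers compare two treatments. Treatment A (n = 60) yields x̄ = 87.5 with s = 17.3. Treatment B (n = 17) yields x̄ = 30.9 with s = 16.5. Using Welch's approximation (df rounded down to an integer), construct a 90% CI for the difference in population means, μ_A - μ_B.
(48.78, 64.42)

Difference: x̄₁ - x̄₂ = 56.60
SE = √(s₁²/n₁ + s₂²/n₂) = √(17.3²/60 + 16.5²/17) = 4.5829
df = 26.81 → 26 (Welch–Satterthwaite, rounded down)
t* = 1.706

CI: 56.60 ± 1.706 · 4.5829 = 56.60 ± 7.82 = (48.78, 64.42)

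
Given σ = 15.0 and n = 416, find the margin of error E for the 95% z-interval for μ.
Margin of error = 1.44

Margin of error = z* · σ/√n
= 1.960 · 15.0/√416
= 1.960 · 15.0/20.3961
= 1.44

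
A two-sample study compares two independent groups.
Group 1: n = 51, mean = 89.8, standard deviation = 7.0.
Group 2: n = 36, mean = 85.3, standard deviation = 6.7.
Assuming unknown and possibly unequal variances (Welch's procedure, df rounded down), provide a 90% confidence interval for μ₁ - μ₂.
(2.03, 6.97)

Difference: x̄₁ - x̄₂ = 4.50
SE = √(s₁²/n₁ + s₂²/n₂) = √(7.0²/51 + 6.7²/36) = 1.4858
df = 77.51 → 77 (Welch–Satterthwaite, rounded down)
t* = 1.665

CI: 4.50 ± 1.665 · 1.4858 = 4.50 ± 2.47 = (2.03, 6.97)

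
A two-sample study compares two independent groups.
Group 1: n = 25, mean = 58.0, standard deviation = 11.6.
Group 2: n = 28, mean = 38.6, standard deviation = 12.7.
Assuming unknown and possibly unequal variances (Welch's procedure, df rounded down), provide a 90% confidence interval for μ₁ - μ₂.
(13.81, 24.99)

Difference: x̄₁ - x̄₂ = 19.40
SE = √(s₁²/n₁ + s₂²/n₂) = √(11.6²/25 + 12.7²/28) = 3.3381
df = 50.97 → 50 (Welch–Satterthwaite, rounded down)
t* = 1.676

CI: 19.40 ± 1.676 · 3.3381 = 19.40 ± 5.59 = (13.81, 24.99)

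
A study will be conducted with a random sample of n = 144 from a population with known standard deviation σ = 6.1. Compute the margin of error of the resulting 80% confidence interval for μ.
Margin of error = 0.65

Margin of error = z* · σ/√n
= 1.282 · 6.1/√144
= 1.282 · 6.1/12.0000
= 0.65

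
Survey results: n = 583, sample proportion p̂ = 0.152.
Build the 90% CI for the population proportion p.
(0.128, 0.176)

Proportion CI:
SE = √(p̂(1-p̂)/n) = √(0.152 · 0.848 / 583) = 0.01487

z* = 1.645
Margin = z* · SE = 1.645 · 0.01487 = 0.0245

CI: 0.152 ± 0.0245 = (0.128, 0.176)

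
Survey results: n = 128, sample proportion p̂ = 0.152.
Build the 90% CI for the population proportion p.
(0.100, 0.204)

Proportion CI:
SE = √(p̂(1-p̂)/n) = √(0.152 · 0.848 / 128) = 0.03173

z* = 1.645
Margin = z* · SE = 1.645 · 0.03173 = 0.0522

CI: 0.152 ± 0.0522 = (0.100, 0.204)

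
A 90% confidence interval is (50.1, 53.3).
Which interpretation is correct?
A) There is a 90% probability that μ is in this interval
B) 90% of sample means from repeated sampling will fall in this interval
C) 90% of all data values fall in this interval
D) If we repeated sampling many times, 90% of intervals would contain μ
D

A) Wrong — μ is fixed; the randomness lives in the interval, not in μ.
B) Wrong — coverage applies to intervals containing μ, not to future x̄ values.
C) Wrong — a CI is about the parameter μ, not individual data values.
D) Correct — this is the frequentist long-run coverage interpretation.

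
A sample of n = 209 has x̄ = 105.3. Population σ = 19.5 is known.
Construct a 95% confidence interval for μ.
(102.66, 107.94)

z-interval (σ known):
z* = 1.960 for 95% confidence

Margin of error = z* · σ/√n = 1.960 · 19.5/√209 = 2.64

CI: (105.3 - 2.64, 105.3 + 2.64) = (102.66, 107.94)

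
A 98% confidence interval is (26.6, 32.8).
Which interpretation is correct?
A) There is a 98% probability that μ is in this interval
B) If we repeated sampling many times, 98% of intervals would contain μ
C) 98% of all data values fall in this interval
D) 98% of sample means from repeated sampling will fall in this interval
B

A) Wrong — μ is fixed; the randomness lives in the interval, not in μ.
B) Correct — this is the frequentist long-run coverage interpretation.
C) Wrong — a CI is about the parameter μ, not individual data values.
D) Wrong — coverage applies to intervals containing μ, not to future x̄ values.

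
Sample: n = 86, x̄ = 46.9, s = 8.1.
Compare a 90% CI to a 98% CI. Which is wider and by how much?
98% CI is wider by 1.23

df = 85
90% CI: t* = 1.663, (45.45, 48.35), width = 2 · t* · s/√n = 2.91
98% CI: t* = 2.371, (44.83, 48.97), width = 2 · t* · s/√n = 4.14

The 98% CI is wider by 4.14 - 2.91 = 1.23.
Higher confidence requires a wider interval.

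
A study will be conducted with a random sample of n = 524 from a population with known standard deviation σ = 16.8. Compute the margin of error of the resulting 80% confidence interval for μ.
Margin of error = 0.94

Margin of error = z* · σ/√n
= 1.282 · 16.8/√524
= 1.282 · 16.8/22.8910
= 0.94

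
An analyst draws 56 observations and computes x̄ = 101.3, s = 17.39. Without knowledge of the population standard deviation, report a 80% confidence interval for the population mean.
(98.29, 104.31)

t-interval (σ unknown):
df = n - 1 = 55
t* = 1.297 for 80% confidence

Margin of error = t* · s/√n = 1.297 · 17.39/√56 = 3.01

CI: (98.29, 104.31)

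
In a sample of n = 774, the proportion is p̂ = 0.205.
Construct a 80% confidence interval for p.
(0.186, 0.224)

Proportion CI:
SE = √(p̂(1-p̂)/n) = √(0.205 · 0.795 / 774) = 0.01451

z* = 1.282
Margin = z* · SE = 1.282 · 0.01451 = 0.0186

CI: 0.205 ± 0.0186 = (0.186, 0.224)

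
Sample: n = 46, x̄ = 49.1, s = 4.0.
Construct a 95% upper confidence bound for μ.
μ ≤ 50.09

Upper bound (one-sided):
t* = 1.679 (one-sided for 95%)
Upper bound = x̄ + t* · s/√n = 49.1 + 1.679 · 4.0/√46 = 50.09

We are 95% confident that μ ≤ 50.09.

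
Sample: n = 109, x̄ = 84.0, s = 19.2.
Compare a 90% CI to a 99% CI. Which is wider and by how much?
99% CI is wider by 3.54

df = 108
90% CI: t* = 1.659, (80.95, 87.05), width = 2 · t* · s/√n = 6.10
99% CI: t* = 2.622, (79.18, 88.82), width = 2 · t* · s/√n = 9.64

The 99% CI is wider by 9.64 - 6.10 = 3.54.
Higher confidence requires a wider interval.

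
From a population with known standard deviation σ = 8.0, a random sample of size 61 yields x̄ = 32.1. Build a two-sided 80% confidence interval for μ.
(30.79, 33.41)

z-interval (σ known):
z* = 1.282 for 80% confidence

Margin of error = z* · σ/√n = 1.282 · 8.0/√61 = 1.31

CI: (32.1 - 1.31, 32.1 + 1.31) = (30.79, 33.41)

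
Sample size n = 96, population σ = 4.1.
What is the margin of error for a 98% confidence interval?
Margin of error = 0.97

Margin of error = z* · σ/√n
= 2.326 · 4.1/√96
= 2.326 · 4.1/9.7980
= 0.97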